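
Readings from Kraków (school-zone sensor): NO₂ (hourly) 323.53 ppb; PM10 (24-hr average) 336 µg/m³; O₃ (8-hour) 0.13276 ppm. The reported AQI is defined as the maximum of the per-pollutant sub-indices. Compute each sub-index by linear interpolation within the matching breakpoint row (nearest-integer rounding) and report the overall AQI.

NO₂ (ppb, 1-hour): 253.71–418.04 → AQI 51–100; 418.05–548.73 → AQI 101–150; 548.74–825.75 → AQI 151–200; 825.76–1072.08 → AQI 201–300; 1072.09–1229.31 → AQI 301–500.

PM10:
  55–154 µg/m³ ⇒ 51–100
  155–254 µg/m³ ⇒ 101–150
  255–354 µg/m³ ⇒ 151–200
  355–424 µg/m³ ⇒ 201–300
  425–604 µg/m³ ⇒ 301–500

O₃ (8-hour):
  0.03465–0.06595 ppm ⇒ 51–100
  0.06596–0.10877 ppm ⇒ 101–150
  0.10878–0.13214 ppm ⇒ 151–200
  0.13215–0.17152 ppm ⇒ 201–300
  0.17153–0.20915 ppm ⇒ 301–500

203

NO₂ 323.53: bracket 253.71–418.04 → index 51–100; slope 49/164.33, offset 69.82.
AQI = 51 + 49/164.33·69.82 ≈ 71.82 ⇒ 72.
PM10 336: bracket 255–354 → index 151–200; slope 49/99, offset 81.
AQI = 151 + 49/99·81 ≈ 191.09 ⇒ 191.
O₃: 0.13276 lies in 0.13215–0.17152, so I_lo=201, I_hi=300, C_lo=0.13215, C_hi=0.17152.
(300−201)/(0.17152−0.13215) × (0.13276−0.13215) + 201 = 99/0.03937 × 0.00061 + 201 ≈ 202.53 → 203.
Sub-indices: NO₂→72, PM10→191, O₃→203. Overall AQI = max = 203; dominant pollutant is O₃.
AQI 203: Very Unhealthy.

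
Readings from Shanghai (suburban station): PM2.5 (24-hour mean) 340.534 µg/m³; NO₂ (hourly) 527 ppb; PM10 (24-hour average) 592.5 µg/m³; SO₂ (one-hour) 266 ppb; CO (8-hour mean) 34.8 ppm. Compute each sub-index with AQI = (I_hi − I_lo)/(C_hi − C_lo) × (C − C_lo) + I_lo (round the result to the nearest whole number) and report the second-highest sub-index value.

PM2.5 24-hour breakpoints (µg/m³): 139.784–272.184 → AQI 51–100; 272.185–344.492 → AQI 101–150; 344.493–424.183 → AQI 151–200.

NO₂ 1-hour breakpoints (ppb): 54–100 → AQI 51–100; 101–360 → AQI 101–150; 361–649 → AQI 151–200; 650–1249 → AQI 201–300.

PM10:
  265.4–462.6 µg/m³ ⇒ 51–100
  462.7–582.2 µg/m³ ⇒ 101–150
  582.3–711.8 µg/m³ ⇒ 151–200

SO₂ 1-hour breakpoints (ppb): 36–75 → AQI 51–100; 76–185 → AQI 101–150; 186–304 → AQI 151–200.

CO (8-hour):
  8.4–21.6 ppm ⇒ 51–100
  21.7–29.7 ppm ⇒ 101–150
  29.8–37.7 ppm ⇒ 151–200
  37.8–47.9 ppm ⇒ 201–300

PM2.5: 340.534 lies in 272.185–344.492, so I_lo=101, I_hi=150, C_lo=272.185, C_hi=344.492.
(150−101)/(344.492−272.185) × (340.534−272.185) + 101 = 49/72.307 × 68.349 + 101 ≈ 147.32 → 147.
NO₂ 527: bracket 361–649 → index 151–200; slope 49/288, offset 166.
AQI = 151 + 49/288·166 ≈ 179.24 ⇒ 179.
PM10: 592.5 lies in 582.3–711.8, so I_lo=151, I_hi=200, C_lo=582.3, C_hi=711.8.
(200−151)/(711.8−582.3) × (592.5−582.3) + 151 = 49/129.5 × 10.2 + 151 ≈ 154.86 → 155.
SO₂: row 186–304 (AQI 151–200). (200−151)·(266−186)/(304−186) + 151 = 49·80/118 + 151 ≈ 184.22 → 184.
CO: row 29.8–37.7 (AQI 151–200). (200−151)·(34.8−29.8)/(37.7−29.8) + 151 = 49·5.0/7.9 + 151 ≈ 182.01 → 182.
Sub-indices: PM2.5→147, NO₂→179, PM10→155, SO₂→184, CO→182. Ranked high→low: 184, 182, 179, 155, 147. Second-highest sub-index = 182.

182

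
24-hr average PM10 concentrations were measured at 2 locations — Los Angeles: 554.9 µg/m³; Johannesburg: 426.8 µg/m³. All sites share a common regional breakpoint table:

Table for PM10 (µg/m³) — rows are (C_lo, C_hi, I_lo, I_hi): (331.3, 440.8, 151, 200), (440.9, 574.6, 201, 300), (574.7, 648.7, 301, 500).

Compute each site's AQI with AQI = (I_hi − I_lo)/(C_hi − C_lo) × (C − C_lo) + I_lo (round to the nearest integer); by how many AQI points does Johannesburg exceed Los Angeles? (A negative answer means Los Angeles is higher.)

-91

Los Angeles: 554.9 lies in 440.9–574.6, so I_lo=201, I_hi=300, C_lo=440.9, C_hi=574.6.
(300−201)/(574.6−440.9) × (554.9−440.9) + 201 = 99/133.7 × 114.0 + 201 ≈ 285.41 → 285.
Johannesburg: 426.8 ∈ [331.3, 440.8] ↔ index [151, 200].
151 + (426.8−331.3)·(200−151)/(440.8−331.3) = 151 + 95.5·49/109.5 ≈ 193.74, so AQI = 194.
AQIs: Los Angeles=285, Johannesburg=194. Johannesburg (194) − Los Angeles (285) = -91.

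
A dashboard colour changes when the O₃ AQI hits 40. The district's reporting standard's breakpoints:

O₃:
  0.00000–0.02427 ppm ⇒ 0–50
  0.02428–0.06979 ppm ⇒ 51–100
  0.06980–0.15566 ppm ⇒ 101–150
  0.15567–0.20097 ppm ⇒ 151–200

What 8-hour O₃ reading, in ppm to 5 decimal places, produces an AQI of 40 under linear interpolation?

0.01942

AQI 40 lies in the 0–50 band, which corresponds to 0.00000–0.02427 ppm.
C = 0.00000 + (40−0)×(0.02427−0.00000)/(50−0) = 0.00000 + 40×0.02427/50 ≈ 0.0194160 ppm → 0.01942 ppm to 5 dp.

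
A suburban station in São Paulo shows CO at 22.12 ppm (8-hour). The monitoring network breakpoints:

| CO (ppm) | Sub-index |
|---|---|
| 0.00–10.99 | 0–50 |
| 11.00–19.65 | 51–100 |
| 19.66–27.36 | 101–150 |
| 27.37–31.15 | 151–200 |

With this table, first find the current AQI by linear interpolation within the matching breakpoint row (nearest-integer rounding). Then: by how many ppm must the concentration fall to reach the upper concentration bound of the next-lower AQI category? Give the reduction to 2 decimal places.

CO: 22.12 ∈ [19.66, 27.36] ↔ index [101, 150].
101 + (22.12−19.66)·(150−101)/(27.36−19.66) = 101 + 2.46·49/7.70 ≈ 116.65, so AQI = 117.
Current AQI 117 is in the Unhealthy for Sensitive Groups range (101–150). The next-lower category tops out at AQI 100, whose upper concentration bound is 19.65 ppm.
Reduction needed = 22.12 − 19.65 = 2.47 ppm.

2.47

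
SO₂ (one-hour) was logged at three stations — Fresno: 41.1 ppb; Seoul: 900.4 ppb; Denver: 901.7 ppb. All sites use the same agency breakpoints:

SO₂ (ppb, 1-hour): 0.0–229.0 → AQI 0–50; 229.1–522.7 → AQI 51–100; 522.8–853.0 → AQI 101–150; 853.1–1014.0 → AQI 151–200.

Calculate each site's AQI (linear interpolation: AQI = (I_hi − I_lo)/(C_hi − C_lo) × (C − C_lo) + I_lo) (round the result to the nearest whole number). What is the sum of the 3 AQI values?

340

Fresno: 41.1 ∈ [0.0, 229.0] ↔ index [0, 50].
0 + (41.1−0.0)·(50−0)/(229.0−0.0) = 0 + 41.1·50/229.0 ≈ 8.97, so AQI = 9.
Seoul 900.4: bracket 853.1–1014.0 → index 151–200; slope 49/160.9, offset 47.3.
AQI = 151 + 49/160.9·47.3 ≈ 165.40 ⇒ 165.
Denver: 901.7 ∈ [853.1, 1014.0] ↔ index [151, 200].
151 + (901.7−853.1)·(200−151)/(1014.0−853.1) = 151 + 48.6·49/160.9 ≈ 165.80, so AQI = 166.
AQIs: Fresno=9, Seoul=165, Denver=166. Sum = 9 + 165 + 166 = 340.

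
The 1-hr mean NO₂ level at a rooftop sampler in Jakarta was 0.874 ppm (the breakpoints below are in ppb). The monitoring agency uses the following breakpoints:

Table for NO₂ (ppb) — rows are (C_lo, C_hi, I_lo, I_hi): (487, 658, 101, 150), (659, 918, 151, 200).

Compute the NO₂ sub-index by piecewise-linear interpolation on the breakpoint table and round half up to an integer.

Convert: 0.874 ppm = 874 ppb.
NO₂: 874 ∈ [659, 918] ↔ index [151, 200].
151 + (874−659)·(200−151)/(918−659) = 151 + 215·49/259 ≈ 191.68, so AQI = 192.
AQI 192 falls in the Unhealthy category.

192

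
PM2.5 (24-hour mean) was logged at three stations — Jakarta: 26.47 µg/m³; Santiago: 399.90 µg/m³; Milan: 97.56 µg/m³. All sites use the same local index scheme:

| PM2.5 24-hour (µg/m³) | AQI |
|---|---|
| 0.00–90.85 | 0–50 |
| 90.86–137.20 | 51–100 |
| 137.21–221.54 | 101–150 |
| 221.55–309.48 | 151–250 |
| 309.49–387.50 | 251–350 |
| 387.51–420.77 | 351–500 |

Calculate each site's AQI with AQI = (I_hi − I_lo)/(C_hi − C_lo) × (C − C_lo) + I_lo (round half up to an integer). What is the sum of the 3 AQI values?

Jakarta: 26.47 lies in 0.00–90.85, so I_lo=0, I_hi=50, C_lo=0.00, C_hi=90.85.
(50−0)/(90.85−0.00) × (26.47−0.00) + 0 = 50/90.85 × 26.47 + 0 ≈ 14.57 → 15.
Santiago: 399.90 ∈ [387.51, 420.77] ↔ index [351, 500].
351 + (399.90−387.51)·(500−351)/(420.77−387.51) = 351 + 12.39·149/33.26 ≈ 406.51, so AQI = 407.
Milan: row 90.86–137.20 (AQI 51–100). (100−51)·(97.56−90.86)/(137.20−90.86) + 51 = 49·6.70/46.34 + 51 ≈ 58.08 → 58.
AQIs: Jakarta=15, Santiago=407, Milan=58. Sum = 15 + 407 + 58 = 480.

480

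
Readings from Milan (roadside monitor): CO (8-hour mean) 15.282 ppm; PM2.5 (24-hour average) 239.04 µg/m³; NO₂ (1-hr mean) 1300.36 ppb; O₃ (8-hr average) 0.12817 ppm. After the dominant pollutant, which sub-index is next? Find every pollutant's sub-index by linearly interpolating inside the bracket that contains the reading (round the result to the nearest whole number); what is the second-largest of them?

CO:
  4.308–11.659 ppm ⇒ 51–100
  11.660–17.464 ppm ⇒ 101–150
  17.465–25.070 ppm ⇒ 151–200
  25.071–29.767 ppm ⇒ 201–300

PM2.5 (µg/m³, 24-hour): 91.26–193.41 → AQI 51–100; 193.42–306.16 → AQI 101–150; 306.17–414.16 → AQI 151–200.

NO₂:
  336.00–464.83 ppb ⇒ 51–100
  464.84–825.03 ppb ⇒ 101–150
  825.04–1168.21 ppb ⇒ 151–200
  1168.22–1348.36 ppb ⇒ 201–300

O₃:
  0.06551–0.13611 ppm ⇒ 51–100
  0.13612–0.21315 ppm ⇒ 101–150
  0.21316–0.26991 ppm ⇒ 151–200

CO 15.282: bracket 11.660–17.464 → index 101–150; slope 49/5.804, offset 3.622.
AQI = 101 + 49/5.804·3.622 ≈ 131.58 ⇒ 132.
PM2.5 239.04: bracket 193.42–306.16 → index 101–150; slope 49/112.74, offset 45.62.
AQI = 101 + 49/112.74·45.62 ≈ 120.83 ⇒ 121.
NO₂: 1300.36 ∈ [1168.22, 1348.36] ↔ index [201, 300].
201 + (1300.36−1168.22)·(300−201)/(1348.36−1168.22) = 201 + 132.14·99/180.14 ≈ 273.62, so AQI = 274.
O₃: row 0.06551–0.13611 (AQI 51–100). (100−51)·(0.12817−0.06551)/(0.13611−0.06551) + 51 = 49·0.06266/0.07060 + 51 ≈ 94.49 → 94.
Sub-indices: CO→132, PM2.5→121, NO₂→274, O₃→94. Ranked high→low: 274, 132, 121, 94. Second-highest sub-index = 132.

132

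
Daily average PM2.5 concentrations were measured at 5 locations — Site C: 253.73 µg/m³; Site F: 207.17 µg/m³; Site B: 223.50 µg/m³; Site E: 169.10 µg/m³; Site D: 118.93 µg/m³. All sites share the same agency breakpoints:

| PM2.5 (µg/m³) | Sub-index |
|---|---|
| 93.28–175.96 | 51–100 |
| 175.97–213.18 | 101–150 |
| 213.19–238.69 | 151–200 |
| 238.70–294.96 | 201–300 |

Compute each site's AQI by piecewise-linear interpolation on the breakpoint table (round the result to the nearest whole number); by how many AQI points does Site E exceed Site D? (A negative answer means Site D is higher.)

30

Site C: 253.73 ∈ [238.70, 294.96] ↔ index [201, 300].
201 + (253.73−238.70)·(300−201)/(294.96−238.70) = 201 + 15.03·99/56.26 ≈ 227.45, so AQI = 227.
Site F: 207.17 ∈ [175.97, 213.18] ↔ index [101, 150].
101 + (207.17−175.97)·(150−101)/(213.18−175.97) = 101 + 31.20·49/37.21 ≈ 142.09, so AQI = 142.
Site B: row 213.19–238.69 (AQI 151–200). (200−151)·(223.50−213.19)/(238.69−213.19) + 151 = 49·10.31/25.50 + 151 ≈ 170.81 → 171.
Site E: 169.10 ∈ [93.28, 175.96] ↔ index [51, 100].
51 + (169.10−93.28)·(100−51)/(175.96−93.28) = 51 + 75.82·49/82.68 ≈ 95.93, so AQI = 96.
Site D: 118.93 lies in 93.28–175.96, so I_lo=51, I_hi=100, C_lo=93.28, C_hi=175.96.
(100−51)/(175.96−93.28) × (118.93−93.28) + 51 = 49/82.68 × 25.65 + 51 ≈ 66.20 → 66.
AQIs: Site C=227, Site F=142, Site B=171, Site E=96, Site D=66. Site E (96) − Site D (66) = 30.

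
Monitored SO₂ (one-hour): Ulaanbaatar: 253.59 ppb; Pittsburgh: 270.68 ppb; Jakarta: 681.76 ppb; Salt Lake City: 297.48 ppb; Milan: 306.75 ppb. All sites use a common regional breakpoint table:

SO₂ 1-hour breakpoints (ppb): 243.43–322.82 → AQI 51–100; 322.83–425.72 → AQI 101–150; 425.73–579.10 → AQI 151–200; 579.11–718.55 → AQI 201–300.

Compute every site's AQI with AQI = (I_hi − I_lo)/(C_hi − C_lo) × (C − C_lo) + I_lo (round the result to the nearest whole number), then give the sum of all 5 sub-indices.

Ulaanbaatar: row 243.43–322.82 (AQI 51–100). (100−51)·(253.59−243.43)/(322.82−243.43) + 51 = 49·10.16/79.39 + 51 ≈ 57.27 → 57.
Pittsburgh 270.68: bracket 243.43–322.82 → index 51–100; slope 49/79.39, offset 27.25.
AQI = 51 + 49/79.39·27.25 ≈ 67.82 ⇒ 68.
Jakarta: 681.76 ∈ [579.11, 718.55] ↔ index [201, 300].
201 + (681.76−579.11)·(300−201)/(718.55−579.11) = 201 + 102.65·99/139.44 ≈ 273.88, so AQI = 274.
Salt Lake City: row 243.43–322.82 (AQI 51–100). (100−51)·(297.48−243.43)/(322.82−243.43) + 51 = 49·54.05/79.39 + 51 ≈ 84.36 → 84.
Milan: 306.75 ∈ [243.43, 322.82] ↔ index [51, 100].
51 + (306.75−243.43)·(100−51)/(322.82−243.43) = 51 + 63.32·49/79.39 ≈ 90.08, so AQI = 90.
AQIs: Ulaanbaatar=57, Pittsburgh=68, Jakarta=274, Salt Lake City=84, Milan=90. Sum = 57 + 68 + 274 + 84 + 90 = 573.

573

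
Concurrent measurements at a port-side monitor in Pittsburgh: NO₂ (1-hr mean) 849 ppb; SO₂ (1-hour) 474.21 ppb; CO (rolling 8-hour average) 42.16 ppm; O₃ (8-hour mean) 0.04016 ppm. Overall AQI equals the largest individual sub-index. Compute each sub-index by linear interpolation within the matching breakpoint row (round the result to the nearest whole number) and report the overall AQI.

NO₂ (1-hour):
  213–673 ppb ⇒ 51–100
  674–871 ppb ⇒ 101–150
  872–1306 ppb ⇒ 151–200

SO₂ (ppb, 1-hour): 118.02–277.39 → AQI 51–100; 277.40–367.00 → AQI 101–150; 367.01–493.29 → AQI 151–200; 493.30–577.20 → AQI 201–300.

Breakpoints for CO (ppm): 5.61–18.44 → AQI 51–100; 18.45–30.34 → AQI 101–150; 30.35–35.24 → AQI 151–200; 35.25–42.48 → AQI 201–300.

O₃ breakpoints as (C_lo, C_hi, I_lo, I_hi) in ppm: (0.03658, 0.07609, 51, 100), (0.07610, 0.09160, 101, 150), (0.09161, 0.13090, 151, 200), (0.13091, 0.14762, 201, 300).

NO₂: row 674–871 (AQI 101–150). (150−101)·(849−674)/(871−674) + 101 = 49·175/197 + 101 ≈ 144.53 → 145.
SO₂ 474.21: bracket 367.01–493.29 → index 151–200; slope 49/126.28, offset 107.20.
AQI = 151 + 49/126.28·107.20 ≈ 192.60 ⇒ 193.
CO: 42.16 ∈ [35.25, 42.48] ↔ index [201, 300].
201 + (42.16−35.25)·(300−201)/(42.48−35.25) = 201 + 6.91·99/7.23 ≈ 295.62, so AQI = 296.
O₃: 0.04016 ∈ [0.03658, 0.07609] ↔ index [51, 100].
51 + (0.04016−0.03658)·(100−51)/(0.07609−0.03658) = 51 + 0.00358·49/0.03951 ≈ 55.44, so AQI = 55.
Sub-indices: NO₂→145, SO₂→193, CO→296, O₃→55. Overall AQI = max = 296; dominant pollutant is CO.

296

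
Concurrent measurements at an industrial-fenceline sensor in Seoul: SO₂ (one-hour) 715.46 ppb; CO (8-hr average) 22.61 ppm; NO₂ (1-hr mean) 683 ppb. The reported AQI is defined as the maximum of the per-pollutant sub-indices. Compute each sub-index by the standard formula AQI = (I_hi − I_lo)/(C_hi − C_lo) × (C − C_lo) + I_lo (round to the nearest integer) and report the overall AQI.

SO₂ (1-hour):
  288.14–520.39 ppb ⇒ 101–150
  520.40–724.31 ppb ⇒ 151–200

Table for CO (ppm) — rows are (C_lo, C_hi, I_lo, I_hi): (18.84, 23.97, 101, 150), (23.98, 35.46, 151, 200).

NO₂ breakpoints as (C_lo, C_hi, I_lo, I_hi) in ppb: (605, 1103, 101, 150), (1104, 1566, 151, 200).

SO₂ 715.46: bracket 520.40–724.31 → index 151–200; slope 49/203.91, offset 195.06.
AQI = 151 + 49/203.91·195.06 ≈ 197.87 ⇒ 198.
CO: 22.61 lies in 18.84–23.97, so I_lo=101, I_hi=150, C_lo=18.84, C_hi=23.97.
(150−101)/(23.97−18.84) × (22.61−18.84) + 101 = 49/5.13 × 3.77 + 101 ≈ 137.01 → 137.
NO₂: 683 ∈ [605, 1103] ↔ index [101, 150].
101 + (683−605)·(150−101)/(1103−605) = 101 + 78·49/498 ≈ 108.67, so AQI = 109.
Sub-indices: SO₂→198, CO→137, NO₂→109. Overall AQI = max = 198; dominant pollutant is SO₂.

198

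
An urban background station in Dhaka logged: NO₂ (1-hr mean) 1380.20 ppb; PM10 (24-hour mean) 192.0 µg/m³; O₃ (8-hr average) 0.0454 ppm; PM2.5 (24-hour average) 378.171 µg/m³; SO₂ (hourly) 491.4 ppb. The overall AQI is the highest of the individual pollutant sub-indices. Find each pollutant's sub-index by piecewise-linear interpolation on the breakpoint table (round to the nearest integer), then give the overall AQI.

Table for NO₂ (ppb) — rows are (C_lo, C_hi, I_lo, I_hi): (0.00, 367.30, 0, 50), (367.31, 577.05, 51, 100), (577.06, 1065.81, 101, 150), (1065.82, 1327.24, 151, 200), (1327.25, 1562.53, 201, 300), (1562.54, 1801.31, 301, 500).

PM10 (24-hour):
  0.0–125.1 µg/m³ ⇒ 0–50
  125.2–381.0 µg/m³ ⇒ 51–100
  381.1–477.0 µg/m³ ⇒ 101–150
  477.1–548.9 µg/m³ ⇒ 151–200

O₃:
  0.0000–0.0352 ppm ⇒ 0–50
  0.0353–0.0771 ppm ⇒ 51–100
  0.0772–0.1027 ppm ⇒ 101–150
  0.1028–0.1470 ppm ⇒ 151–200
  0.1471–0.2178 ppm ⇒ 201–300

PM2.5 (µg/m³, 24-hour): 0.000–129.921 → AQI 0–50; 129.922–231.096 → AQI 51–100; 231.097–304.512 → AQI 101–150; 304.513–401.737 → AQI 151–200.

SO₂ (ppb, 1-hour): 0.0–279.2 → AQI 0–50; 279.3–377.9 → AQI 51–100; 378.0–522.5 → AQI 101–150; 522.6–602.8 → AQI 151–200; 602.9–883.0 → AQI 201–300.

223

NO₂: 1380.20 ∈ [1327.25, 1562.53] ↔ index [201, 300].
201 + (1380.20−1327.25)·(300−201)/(1562.53−1327.25) = 201 + 52.95·99/235.28 ≈ 223.28, so AQI = 223.
PM10: 192.0 lies in 125.2–381.0, so I_lo=51, I_hi=100, C_lo=125.2, C_hi=381.0.
(100−51)/(381.0−125.2) × (192.0−125.2) + 51 = 49/255.8 × 66.8 + 51 ≈ 63.80 → 64.
O₃: 0.0454 ∈ [0.0353, 0.0771] ↔ index [51, 100].
51 + (0.0454−0.0353)·(100−51)/(0.0771−0.0353) = 51 + 0.0101·49/0.0418 ≈ 62.84, so AQI = 63.
PM2.5: 378.171 ∈ [304.513, 401.737] ↔ index [151, 200].
151 + (378.171−304.513)·(200−151)/(401.737−304.513) = 151 + 73.658·49/97.224 ≈ 188.12, so AQI = 188.
SO₂: row 378.0–522.5 (AQI 101–150). (150−101)·(491.4−378.0)/(522.5−378.0) + 101 = 49·113.4/144.5 + 101 ≈ 139.45 → 139.
Sub-indices: NO₂→223, PM10→64, O₃→63, PM2.5→188, SO₂→139. Overall AQI = max = 223; dominant pollutant is NO₂.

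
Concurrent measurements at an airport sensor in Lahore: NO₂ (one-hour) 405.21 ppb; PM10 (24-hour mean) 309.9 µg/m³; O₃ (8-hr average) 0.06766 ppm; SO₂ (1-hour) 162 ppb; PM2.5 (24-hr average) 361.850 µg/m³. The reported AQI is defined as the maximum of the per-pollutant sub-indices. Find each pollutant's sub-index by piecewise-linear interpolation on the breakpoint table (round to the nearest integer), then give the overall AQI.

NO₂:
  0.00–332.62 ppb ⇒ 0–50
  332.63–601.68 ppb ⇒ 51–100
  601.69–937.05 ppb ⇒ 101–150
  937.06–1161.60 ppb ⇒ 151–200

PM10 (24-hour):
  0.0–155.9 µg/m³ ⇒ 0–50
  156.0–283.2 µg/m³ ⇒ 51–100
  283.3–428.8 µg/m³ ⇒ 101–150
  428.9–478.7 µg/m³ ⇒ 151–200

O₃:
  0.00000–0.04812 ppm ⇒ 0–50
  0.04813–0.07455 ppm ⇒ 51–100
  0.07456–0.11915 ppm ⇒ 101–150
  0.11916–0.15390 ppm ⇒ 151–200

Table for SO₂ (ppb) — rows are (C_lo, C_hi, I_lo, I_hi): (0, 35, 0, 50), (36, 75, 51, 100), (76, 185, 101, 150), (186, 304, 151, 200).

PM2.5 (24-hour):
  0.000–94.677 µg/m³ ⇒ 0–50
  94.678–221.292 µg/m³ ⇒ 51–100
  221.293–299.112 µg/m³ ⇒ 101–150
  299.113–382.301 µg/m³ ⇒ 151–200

188

NO₂ 405.21: bracket 332.63–601.68 → index 51–100; slope 49/269.05, offset 72.58.
AQI = 51 + 49/269.05·72.58 ≈ 64.22 ⇒ 64.
PM10 309.9: bracket 283.3–428.8 → index 101–150; slope 49/145.5, offset 26.6.
AQI = 101 + 49/145.5·26.6 ≈ 109.96 ⇒ 110.
O₃: 0.06766 lies in 0.04813–0.07455, so I_lo=51, I_hi=100, C_lo=0.04813, C_hi=0.07455.
(100−51)/(0.07455−0.04813) × (0.06766−0.04813) + 51 = 49/0.02642 × 0.01953 + 51 ≈ 87.22 → 87.
SO₂: row 76–185 (AQI 101–150). (150−101)·(162−76)/(185−76) + 101 = 49·86/109 + 101 ≈ 139.66 → 140.
PM2.5: 361.850 lies in 299.113–382.301, so I_lo=151, I_hi=200, C_lo=299.113, C_hi=382.301.
(200−151)/(382.301−299.113) × (361.850−299.113) + 151 = 49/83.188 × 62.737 + 151 ≈ 187.95 → 188.
Sub-indices: NO₂→64, PM10→110, O₃→87, SO₂→140, PM2.5→188. Overall AQI = max = 188; dominant pollutant is PM2.5.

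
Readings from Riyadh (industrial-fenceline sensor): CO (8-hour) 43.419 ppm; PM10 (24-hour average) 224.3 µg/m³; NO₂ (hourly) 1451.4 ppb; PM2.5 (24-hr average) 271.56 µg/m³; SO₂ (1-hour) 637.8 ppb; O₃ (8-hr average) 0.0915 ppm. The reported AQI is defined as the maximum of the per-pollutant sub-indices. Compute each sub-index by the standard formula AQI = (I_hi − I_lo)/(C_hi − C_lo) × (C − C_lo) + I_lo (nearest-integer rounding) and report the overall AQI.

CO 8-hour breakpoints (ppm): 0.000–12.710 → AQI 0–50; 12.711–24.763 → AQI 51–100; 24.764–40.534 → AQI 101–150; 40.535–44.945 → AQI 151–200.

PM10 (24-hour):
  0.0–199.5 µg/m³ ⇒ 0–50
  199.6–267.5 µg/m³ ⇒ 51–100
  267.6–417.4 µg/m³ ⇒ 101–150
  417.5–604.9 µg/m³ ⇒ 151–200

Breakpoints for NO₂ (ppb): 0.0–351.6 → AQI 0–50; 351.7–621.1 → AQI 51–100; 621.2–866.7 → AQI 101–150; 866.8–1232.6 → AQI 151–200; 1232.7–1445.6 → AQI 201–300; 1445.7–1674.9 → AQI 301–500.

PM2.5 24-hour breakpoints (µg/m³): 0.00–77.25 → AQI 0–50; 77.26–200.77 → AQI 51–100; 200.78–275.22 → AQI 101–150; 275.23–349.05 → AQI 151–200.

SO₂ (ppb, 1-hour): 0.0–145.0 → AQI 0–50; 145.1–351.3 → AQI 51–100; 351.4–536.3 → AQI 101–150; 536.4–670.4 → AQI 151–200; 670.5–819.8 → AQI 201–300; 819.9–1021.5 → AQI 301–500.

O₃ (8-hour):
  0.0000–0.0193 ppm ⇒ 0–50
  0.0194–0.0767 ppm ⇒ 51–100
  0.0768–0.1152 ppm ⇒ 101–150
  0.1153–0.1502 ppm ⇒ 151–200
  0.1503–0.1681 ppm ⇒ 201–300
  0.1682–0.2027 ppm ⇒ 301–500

CO: 43.419 lies in 40.535–44.945, so I_lo=151, I_hi=200, C_lo=40.535, C_hi=44.945.
(200−151)/(44.945−40.535) × (43.419−40.535) + 151 = 49/4.410 × 2.884 + 151 ≈ 183.04 → 183.
PM10 224.3: bracket 199.6–267.5 → index 51–100; slope 49/67.9, offset 24.7.
AQI = 51 + 49/67.9·24.7 ≈ 68.82 ⇒ 69.
NO₂: 1451.4 lies in 1445.7–1674.9, so I_lo=301, I_hi=500, C_lo=1445.7, C_hi=1674.9.
(500−301)/(1674.9−1445.7) × (1451.4−1445.7) + 301 = 199/229.2 × 5.7 + 301 ≈ 305.95 → 306.
PM2.5: 271.56 ∈ [200.78, 275.22] ↔ index [101, 150].
101 + (271.56−200.78)·(150−101)/(275.22−200.78) = 101 + 70.78·49/74.44 ≈ 147.59, so AQI = 148.
SO₂: row 536.4–670.4 (AQI 151–200). (200−151)·(637.8−536.4)/(670.4−536.4) + 151 = 49·101.4/134.0 + 151 ≈ 188.08 → 188.
O₃ 0.0915: bracket 0.0768–0.1152 → index 101–150; slope 49/0.0384, offset 0.0147.
AQI = 101 + 49/0.0384·0.0147 ≈ 119.76 ⇒ 120.
Sub-indices: CO→183, PM10→69, NO₂→306, PM2.5→148, SO₂→188, O₃→120. Overall AQI = max = 306; dominant pollutant is NO₂.

306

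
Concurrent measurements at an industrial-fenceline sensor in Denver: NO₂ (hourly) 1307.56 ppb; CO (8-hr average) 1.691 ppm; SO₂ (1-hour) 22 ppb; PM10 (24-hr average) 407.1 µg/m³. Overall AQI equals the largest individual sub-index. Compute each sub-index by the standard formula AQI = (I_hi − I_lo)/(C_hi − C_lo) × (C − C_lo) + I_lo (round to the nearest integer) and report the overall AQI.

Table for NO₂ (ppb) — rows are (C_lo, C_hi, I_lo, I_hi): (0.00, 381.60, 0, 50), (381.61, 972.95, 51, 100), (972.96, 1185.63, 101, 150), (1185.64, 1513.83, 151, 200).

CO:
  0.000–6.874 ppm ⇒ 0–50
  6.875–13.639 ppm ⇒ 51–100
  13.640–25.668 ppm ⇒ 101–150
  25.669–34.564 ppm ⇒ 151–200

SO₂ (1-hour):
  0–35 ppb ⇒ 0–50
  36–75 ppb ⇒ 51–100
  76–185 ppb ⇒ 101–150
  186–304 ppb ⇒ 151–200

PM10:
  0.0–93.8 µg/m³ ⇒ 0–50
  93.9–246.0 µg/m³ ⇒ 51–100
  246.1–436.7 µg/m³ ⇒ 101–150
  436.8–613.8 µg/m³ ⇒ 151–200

NO₂: row 1185.64–1513.83 (AQI 151–200). (200−151)·(1307.56−1185.64)/(1513.83−1185.64) + 151 = 49·121.92/328.19 + 151 ≈ 169.20 → 169.
CO: 1.691 lies in 0.000–6.874, so I_lo=0, I_hi=50, C_lo=0.000, C_hi=6.874.
(50−0)/(6.874−0.000) × (1.691−0.000) + 0 = 50/6.874 × 1.691 + 0 ≈ 12.30 → 12.
SO₂: row 0–35 (AQI 0–50). (50−0)·(22−0)/(35−0) + 0 = 50·22/35 + 0 ≈ 31.43 → 31.
PM10: 407.1 ∈ [246.1, 436.7] ↔ index [101, 150].
101 + (407.1−246.1)·(150−101)/(436.7−246.1) = 101 + 161.0·49/190.6 ≈ 142.39, so AQI = 142.
Sub-indices: NO₂→169, CO→12, SO₂→31, PM10→142. Overall AQI = max = 169; dominant pollutant is NO₂.
AQI 169: Unhealthy.

169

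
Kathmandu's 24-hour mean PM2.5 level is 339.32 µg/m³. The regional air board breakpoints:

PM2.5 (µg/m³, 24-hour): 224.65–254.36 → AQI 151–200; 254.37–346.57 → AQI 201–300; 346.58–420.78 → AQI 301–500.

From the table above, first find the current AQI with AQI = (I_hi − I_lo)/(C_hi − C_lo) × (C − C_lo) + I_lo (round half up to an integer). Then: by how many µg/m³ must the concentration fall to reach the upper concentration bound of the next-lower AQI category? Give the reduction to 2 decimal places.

PM2.5 339.32: bracket 254.37–346.57 → index 201–300; slope 99/92.20, offset 84.95.
AQI = 201 + 99/92.20·84.95 ≈ 292.22 ⇒ 292.
Current AQI 292 is in the Very Unhealthy range (201–300). The next-lower category tops out at AQI 200, whose upper concentration bound is 254.36 µg/m³.
Reduction needed = 339.32 − 254.36 = 84.96 µg/m³.

84.96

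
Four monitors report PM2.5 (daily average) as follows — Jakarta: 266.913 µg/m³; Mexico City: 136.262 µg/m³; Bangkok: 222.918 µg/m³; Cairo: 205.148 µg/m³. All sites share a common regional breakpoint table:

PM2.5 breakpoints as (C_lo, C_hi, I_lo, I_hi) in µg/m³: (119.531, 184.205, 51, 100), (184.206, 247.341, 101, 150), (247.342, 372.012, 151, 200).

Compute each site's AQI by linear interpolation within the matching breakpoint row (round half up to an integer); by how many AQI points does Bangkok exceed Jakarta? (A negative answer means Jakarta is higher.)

Jakarta 266.913: bracket 247.342–372.012 → index 151–200; slope 49/124.670, offset 19.571.
AQI = 151 + 49/124.670·19.571 ≈ 158.69 ⇒ 159.
Mexico City: 136.262 lies in 119.531–184.205, so I_lo=51, I_hi=100, C_lo=119.531, C_hi=184.205.
(100−51)/(184.205−119.531) × (136.262−119.531) + 51 = 49/64.674 × 16.731 + 51 ≈ 63.68 → 64.
Bangkok 222.918: bracket 184.206–247.341 → index 101–150; slope 49/63.135, offset 38.712.
AQI = 101 + 49/63.135·38.712 ≈ 131.04 ⇒ 131.
Cairo: 205.148 ∈ [184.206, 247.341] ↔ index [101, 150].
101 + (205.148−184.206)·(150−101)/(247.341−184.206) = 101 + 20.942·49/63.135 ≈ 117.25, so AQI = 117.
AQIs: Jakarta=159, Mexico City=64, Bangkok=131, Cairo=117. Bangkok (131) − Jakarta (159) = -28.

-28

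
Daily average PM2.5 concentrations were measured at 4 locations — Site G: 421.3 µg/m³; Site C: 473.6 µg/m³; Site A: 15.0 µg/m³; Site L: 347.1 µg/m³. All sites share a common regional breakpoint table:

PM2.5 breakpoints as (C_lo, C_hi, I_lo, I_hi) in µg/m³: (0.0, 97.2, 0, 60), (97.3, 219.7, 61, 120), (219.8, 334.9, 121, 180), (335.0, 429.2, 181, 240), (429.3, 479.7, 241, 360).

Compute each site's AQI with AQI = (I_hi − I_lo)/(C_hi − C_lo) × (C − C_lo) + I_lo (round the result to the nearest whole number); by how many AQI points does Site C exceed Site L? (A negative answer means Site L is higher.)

157

Site G: row 335.0–429.2 (AQI 181–240). (240−181)·(421.3−335.0)/(429.2−335.0) + 181 = 59·86.3/94.2 + 181 ≈ 235.05 → 235.
Site C: 473.6 lies in 429.3–479.7, so I_lo=241, I_hi=360, C_lo=429.3, C_hi=479.7.
(360−241)/(479.7−429.3) × (473.6−429.3) + 241 = 119/50.4 × 44.3 + 241 ≈ 345.60 → 346.
Site A: 15.0 ∈ [0.0, 97.2] ↔ index [0, 60].
0 + (15.0−0.0)·(60−0)/(97.2−0.0) = 0 + 15.0·60/97.2 ≈ 9.26, so AQI = 9.
Site L: 347.1 ∈ [335.0, 429.2] ↔ index [181, 240].
181 + (347.1−335.0)·(240−181)/(429.2−335.0) = 181 + 12.1·59/94.2 ≈ 188.58, so AQI = 189.
AQIs: Site G=235, Site C=346, Site A=9, Site L=189. Site C (346) − Site L (189) = 157.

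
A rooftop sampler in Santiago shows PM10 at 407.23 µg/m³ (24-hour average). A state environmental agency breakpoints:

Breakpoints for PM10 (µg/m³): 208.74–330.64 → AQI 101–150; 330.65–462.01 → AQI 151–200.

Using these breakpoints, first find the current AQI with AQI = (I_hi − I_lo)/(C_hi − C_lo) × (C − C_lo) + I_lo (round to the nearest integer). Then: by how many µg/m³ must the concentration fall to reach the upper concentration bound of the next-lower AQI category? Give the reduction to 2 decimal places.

76.59

PM10: 407.23 lies in 330.65–462.01, so I_lo=151, I_hi=200, C_lo=330.65, C_hi=462.01.
(200−151)/(462.01−330.65) × (407.23−330.65) + 151 = 49/131.36 × 76.58 + 151 ≈ 179.57 → 180.
Current AQI 180 is in the Unhealthy range (151–200). The next-lower category tops out at AQI 150, whose upper concentration bound is 330.64 µg/m³.
Reduction needed = 407.23 − 330.64 = 76.59 µg/m³.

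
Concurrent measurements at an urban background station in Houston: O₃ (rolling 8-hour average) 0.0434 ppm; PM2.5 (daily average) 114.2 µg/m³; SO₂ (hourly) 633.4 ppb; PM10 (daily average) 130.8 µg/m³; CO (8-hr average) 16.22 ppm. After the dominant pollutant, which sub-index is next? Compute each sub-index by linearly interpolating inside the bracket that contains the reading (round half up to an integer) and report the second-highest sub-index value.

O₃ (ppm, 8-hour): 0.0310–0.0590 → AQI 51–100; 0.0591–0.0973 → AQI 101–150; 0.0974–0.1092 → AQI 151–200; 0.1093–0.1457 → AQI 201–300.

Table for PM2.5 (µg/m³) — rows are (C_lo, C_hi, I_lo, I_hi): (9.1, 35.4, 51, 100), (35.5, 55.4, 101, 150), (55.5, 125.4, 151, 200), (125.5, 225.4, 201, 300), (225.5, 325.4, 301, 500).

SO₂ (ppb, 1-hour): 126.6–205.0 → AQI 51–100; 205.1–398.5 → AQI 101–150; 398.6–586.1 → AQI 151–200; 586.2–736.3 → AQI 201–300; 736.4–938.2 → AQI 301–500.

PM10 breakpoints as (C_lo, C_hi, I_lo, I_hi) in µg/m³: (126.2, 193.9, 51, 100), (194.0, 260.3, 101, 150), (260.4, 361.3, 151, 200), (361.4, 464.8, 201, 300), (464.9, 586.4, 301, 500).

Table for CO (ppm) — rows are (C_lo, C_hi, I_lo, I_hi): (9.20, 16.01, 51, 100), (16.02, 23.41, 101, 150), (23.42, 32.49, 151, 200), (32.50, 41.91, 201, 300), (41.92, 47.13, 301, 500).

O₃: 0.0434 lies in 0.0310–0.0590, so I_lo=51, I_hi=100, C_lo=0.0310, C_hi=0.0590.
(100−51)/(0.0590−0.0310) × (0.0434−0.0310) + 51 = 49/0.0280 × 0.0124 + 51 ≈ 72.70 → 73.
PM2.5: row 55.5–125.4 (AQI 151–200). (200−151)·(114.2−55.5)/(125.4−55.5) + 151 = 49·58.7/69.9 + 151 ≈ 192.15 → 192.
SO₂: 633.4 lies in 586.2–736.3, so I_lo=201, I_hi=300, C_lo=586.2, C_hi=736.3.
(300−201)/(736.3−586.2) × (633.4−586.2) + 201 = 99/150.1 × 47.2 + 201 ≈ 232.13 → 232.
PM10: 130.8 lies in 126.2–193.9, so I_lo=51, I_hi=100, C_lo=126.2, C_hi=193.9.
(100−51)/(193.9−126.2) × (130.8−126.2) + 51 = 49/67.7 × 4.6 + 51 ≈ 54.33 → 54.
CO 16.22: bracket 16.02–23.41 → index 101–150; slope 49/7.39, offset 0.20.
AQI = 101 + 49/7.39·0.20 ≈ 102.33 ⇒ 102.
Sub-indices: O₃→73, PM2.5→192, SO₂→232, PM10→54, CO→102. Ranked high→low: 232, 192, 102, 73, 54. Second-highest sub-index = 192.

192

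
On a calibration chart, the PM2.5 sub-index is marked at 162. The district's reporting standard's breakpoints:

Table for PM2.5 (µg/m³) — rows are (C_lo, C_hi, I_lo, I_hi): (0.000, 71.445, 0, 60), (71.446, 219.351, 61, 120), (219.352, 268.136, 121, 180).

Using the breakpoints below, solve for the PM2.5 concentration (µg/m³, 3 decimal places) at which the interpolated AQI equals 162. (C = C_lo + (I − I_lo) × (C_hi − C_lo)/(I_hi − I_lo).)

253.253

AQI 162 lies in the 121–180 band, which corresponds to 219.352–268.136 µg/m³.
C = 219.352 + (162−121)×(268.136−219.352)/(180−121) = 219.352 + 41×48.784/59 ≈ 253.25275 µg/m³ → 253.253 µg/m³ to 3 dp.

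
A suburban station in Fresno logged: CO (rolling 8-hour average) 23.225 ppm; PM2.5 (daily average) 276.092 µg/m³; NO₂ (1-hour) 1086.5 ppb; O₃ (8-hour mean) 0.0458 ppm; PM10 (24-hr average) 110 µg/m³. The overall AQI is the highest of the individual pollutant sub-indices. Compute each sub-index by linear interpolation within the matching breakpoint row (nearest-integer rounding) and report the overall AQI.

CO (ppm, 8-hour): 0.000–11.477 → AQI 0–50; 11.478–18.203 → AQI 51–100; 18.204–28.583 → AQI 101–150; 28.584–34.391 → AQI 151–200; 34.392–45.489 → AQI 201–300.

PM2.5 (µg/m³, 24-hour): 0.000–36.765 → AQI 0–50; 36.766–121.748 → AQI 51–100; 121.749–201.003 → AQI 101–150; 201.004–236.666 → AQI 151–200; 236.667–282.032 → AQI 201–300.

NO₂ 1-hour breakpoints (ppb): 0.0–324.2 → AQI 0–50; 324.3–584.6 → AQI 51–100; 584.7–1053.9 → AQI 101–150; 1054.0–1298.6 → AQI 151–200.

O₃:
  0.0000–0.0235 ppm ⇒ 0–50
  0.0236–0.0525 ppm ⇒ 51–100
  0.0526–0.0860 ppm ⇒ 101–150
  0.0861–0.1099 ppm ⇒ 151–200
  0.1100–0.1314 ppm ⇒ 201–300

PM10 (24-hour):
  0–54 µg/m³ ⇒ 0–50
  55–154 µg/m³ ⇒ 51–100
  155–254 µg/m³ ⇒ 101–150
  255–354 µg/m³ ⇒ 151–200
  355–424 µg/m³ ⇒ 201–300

287

CO 23.225: bracket 18.204–28.583 → index 101–150; slope 49/10.379, offset 5.021.
AQI = 101 + 49/10.379·5.021 ≈ 124.70 ⇒ 125.
PM2.5: 276.092 lies in 236.667–282.032, so I_lo=201, I_hi=300, C_lo=236.667, C_hi=282.032.
(300−201)/(282.032−236.667) × (276.092−236.667) + 201 = 99/45.365 × 39.425 + 201 ≈ 287.04 → 287.
NO₂ 1086.5: bracket 1054.0–1298.6 → index 151–200; slope 49/244.6, offset 32.5.
AQI = 151 + 49/244.6·32.5 ≈ 157.51 ⇒ 158.
O₃: row 0.0236–0.0525 (AQI 51–100). (100−51)·(0.0458−0.0236)/(0.0525−0.0236) + 51 = 49·0.0222/0.0289 + 51 ≈ 88.64 → 89.
PM10: row 55–154 (AQI 51–100). (100−51)·(110−55)/(154−55) + 51 = 49·55/99 + 51 ≈ 78.22 → 78.
Sub-indices: CO→125, PM2.5→287, NO₂→158, O₃→89, PM10→78. Overall AQI = max = 287; dominant pollutant is PM2.5.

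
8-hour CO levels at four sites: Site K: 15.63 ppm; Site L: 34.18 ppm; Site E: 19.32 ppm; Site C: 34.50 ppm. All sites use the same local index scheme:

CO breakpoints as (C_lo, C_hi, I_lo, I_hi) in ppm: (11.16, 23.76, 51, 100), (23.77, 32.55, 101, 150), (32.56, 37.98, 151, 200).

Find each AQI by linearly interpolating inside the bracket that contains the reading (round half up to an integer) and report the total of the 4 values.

486

Site K: 15.63 lies in 11.16–23.76, so I_lo=51, I_hi=100, C_lo=11.16, C_hi=23.76.
(100−51)/(23.76−11.16) × (15.63−11.16) + 51 = 49/12.60 × 4.47 + 51 ≈ 68.38 → 68.
Site L: 34.18 ∈ [32.56, 37.98] ↔ index [151, 200].
151 + (34.18−32.56)·(200−151)/(37.98−32.56) = 151 + 1.62·49/5.42 ≈ 165.65, so AQI = 166.
Site E: 19.32 ∈ [11.16, 23.76] ↔ index [51, 100].
51 + (19.32−11.16)·(100−51)/(23.76−11.16) = 51 + 8.16·49/12.60 ≈ 82.73, so AQI = 83.
Site C: row 32.56–37.98 (AQI 151–200). (200−151)·(34.50−32.56)/(37.98−32.56) + 151 = 49·1.94/5.42 + 151 ≈ 168.54 → 169.
AQIs: Site K=68, Site L=166, Site E=83, Site C=169. Sum = 68 + 166 + 83 + 169 = 486.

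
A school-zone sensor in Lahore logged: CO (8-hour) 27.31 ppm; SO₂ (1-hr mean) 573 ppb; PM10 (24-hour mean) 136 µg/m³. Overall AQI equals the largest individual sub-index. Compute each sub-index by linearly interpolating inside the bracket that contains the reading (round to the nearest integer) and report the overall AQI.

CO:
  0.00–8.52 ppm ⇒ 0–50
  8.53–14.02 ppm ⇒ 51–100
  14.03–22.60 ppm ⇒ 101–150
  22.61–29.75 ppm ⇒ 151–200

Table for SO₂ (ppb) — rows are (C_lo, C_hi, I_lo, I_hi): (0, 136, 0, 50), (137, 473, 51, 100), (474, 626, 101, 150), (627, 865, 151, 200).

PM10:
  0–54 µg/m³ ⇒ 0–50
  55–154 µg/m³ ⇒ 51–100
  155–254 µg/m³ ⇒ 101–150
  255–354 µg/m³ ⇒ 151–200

183

CO: row 22.61–29.75 (AQI 151–200). (200−151)·(27.31−22.61)/(29.75−22.61) + 151 = 49·4.70/7.14 + 151 ≈ 183.25 → 183.
SO₂: row 474–626 (AQI 101–150). (150−101)·(573−474)/(626−474) + 101 = 49·99/152 + 101 ≈ 132.91 → 133.
PM10: row 55–154 (AQI 51–100). (100−51)·(136−55)/(154−55) + 51 = 49·81/99 + 51 ≈ 91.09 → 91.
Sub-indices: CO→183, SO₂→133, PM10→91. Overall AQI = max = 183; dominant pollutant is CO.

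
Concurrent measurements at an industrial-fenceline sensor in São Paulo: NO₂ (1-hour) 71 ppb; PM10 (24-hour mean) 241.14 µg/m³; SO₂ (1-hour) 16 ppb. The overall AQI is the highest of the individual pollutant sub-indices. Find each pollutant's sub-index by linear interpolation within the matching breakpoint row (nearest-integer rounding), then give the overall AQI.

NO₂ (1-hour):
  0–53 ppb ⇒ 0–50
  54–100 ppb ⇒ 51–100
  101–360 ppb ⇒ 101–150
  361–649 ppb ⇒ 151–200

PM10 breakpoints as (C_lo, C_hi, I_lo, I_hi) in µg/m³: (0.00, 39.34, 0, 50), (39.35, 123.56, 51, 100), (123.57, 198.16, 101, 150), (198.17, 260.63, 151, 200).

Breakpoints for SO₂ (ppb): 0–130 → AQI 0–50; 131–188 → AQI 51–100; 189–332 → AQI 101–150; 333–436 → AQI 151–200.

185

NO₂: 71 lies in 54–100, so I_lo=51, I_hi=100, C_lo=54, C_hi=100.
(100−51)/(100−54) × (71−54) + 51 = 49/46 × 17 + 51 ≈ 69.11 → 69.
PM10: row 198.17–260.63 (AQI 151–200). (200−151)·(241.14−198.17)/(260.63−198.17) + 151 = 49·42.97/62.46 + 151 ≈ 184.71 → 185.
SO₂: 16 lies in 0–130, so I_lo=0, I_hi=50, C_lo=0, C_hi=130.
(50−0)/(130−0) × (16−0) + 0 = 50/130 × 16 + 0 ≈ 6.15 → 6.
Sub-indices: NO₂→69, PM10→185, SO₂→6. Overall AQI = max = 185; dominant pollutant is PM10.
AQI 185: Unhealthy.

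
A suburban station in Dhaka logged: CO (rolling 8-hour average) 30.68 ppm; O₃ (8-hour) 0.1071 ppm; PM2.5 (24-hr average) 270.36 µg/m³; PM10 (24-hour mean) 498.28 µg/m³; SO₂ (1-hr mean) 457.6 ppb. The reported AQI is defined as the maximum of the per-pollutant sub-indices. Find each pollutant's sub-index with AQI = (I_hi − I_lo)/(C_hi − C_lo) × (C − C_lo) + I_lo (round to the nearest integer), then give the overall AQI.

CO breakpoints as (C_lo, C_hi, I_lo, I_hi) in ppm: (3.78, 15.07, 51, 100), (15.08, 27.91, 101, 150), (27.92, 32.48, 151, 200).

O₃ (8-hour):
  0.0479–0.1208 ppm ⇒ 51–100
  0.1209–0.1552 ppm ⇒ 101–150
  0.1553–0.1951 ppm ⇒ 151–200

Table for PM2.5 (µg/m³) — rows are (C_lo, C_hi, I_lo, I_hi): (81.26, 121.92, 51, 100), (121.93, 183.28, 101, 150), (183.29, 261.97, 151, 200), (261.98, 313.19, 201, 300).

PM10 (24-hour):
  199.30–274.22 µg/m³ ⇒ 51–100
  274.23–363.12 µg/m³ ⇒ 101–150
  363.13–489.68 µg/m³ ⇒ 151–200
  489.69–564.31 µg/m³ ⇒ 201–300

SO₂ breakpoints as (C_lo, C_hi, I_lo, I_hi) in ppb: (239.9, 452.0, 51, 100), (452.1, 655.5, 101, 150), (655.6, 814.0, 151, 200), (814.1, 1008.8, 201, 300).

217

CO: 30.68 ∈ [27.92, 32.48] ↔ index [151, 200].
151 + (30.68−27.92)·(200−151)/(32.48−27.92) = 151 + 2.76·49/4.56 ≈ 180.66, so AQI = 181.
O₃: 0.1071 ∈ [0.0479, 0.1208] ↔ index [51, 100].
51 + (0.1071−0.0479)·(100−51)/(0.1208−0.0479) = 51 + 0.0592·49/0.0729 ≈ 90.79, so AQI = 91.
PM2.5: 270.36 ∈ [261.98, 313.19] ↔ index [201, 300].
201 + (270.36−261.98)·(300−201)/(313.19−261.98) = 201 + 8.38·99/51.21 ≈ 217.20, so AQI = 217.
PM10: 498.28 lies in 489.69–564.31, so I_lo=201, I_hi=300, C_lo=489.69, C_hi=564.31.
(300−201)/(564.31−489.69) × (498.28−489.69) + 201 = 99/74.62 × 8.59 + 201 ≈ 212.40 → 212.
SO₂: row 452.1–655.5 (AQI 101–150). (150−101)·(457.6−452.1)/(655.5−452.1) + 101 = 49·5.5/203.4 + 101 ≈ 102.32 → 102.
Sub-indices: CO→181, O₃→91, PM2.5→217, PM10→212, SO₂→102. Overall AQI = max = 217; dominant pollutant is PM2.5.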